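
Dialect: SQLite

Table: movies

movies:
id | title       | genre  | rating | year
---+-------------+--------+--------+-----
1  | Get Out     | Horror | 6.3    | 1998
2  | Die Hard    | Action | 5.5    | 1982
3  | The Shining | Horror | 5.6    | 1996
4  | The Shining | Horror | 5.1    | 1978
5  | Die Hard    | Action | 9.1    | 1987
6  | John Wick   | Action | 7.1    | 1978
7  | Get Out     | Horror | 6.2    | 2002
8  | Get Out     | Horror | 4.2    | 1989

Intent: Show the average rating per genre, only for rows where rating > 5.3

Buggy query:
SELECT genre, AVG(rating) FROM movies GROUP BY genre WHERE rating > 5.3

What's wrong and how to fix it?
Bug: WHERE cannot follow GROUP BY

Fix: Move the WHERE clause before GROUP BY

Corrected query:
SELECT genre, AVG(rating) FROM movies WHERE rating > 5.3 GROUP BY genre

Result:
genre  | AVG(rating)
-------+------------
Action | 7.233333   
Horror | 6.033333   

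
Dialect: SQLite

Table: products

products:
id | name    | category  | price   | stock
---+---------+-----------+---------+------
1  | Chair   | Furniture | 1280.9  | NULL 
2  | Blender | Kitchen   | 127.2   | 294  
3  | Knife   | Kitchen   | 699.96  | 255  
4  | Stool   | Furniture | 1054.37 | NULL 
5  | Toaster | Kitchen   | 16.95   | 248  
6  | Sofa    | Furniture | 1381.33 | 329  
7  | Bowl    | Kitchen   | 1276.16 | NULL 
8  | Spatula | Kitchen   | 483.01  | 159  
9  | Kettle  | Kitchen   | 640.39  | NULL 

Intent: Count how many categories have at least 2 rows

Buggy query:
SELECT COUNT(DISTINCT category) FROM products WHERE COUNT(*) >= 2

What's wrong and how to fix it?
Bug: COUNT(*) cannot appear in WHERE; the per-group count doesn't exist yet

Fix: Use a subquery that GROUPs and filters with HAVING, then count its rows

Corrected query:
SELECT COUNT(*) FROM (SELECT category FROM products GROUP BY category HAVING COUNT(*) >= 2)

Result:
COUNT(*)
--------
2       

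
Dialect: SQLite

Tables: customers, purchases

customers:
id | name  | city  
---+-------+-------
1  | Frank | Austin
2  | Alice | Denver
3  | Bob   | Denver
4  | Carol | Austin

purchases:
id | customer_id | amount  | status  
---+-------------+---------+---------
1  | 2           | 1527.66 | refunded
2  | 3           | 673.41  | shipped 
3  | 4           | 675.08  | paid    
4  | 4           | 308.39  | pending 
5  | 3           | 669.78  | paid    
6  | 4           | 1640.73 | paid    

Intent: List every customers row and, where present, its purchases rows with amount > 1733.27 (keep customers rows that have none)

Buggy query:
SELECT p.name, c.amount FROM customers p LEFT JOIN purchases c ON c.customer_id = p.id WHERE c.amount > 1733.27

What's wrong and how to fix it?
Bug: A WHERE condition on the right-hand table after LEFT JOIN drops unmatched parents

Fix: Move the right-table condition into the ON clause so unmatched parents are kept

Corrected query:
SELECT p.name, c.amount FROM customers p LEFT JOIN purchases c ON c.customer_id = p.id AND c.amount > 1733.27

Result:
name  | amount
------+-------
Frank | NULL  
Alice | NULL  
Bob   | NULL  
Carol | NULL  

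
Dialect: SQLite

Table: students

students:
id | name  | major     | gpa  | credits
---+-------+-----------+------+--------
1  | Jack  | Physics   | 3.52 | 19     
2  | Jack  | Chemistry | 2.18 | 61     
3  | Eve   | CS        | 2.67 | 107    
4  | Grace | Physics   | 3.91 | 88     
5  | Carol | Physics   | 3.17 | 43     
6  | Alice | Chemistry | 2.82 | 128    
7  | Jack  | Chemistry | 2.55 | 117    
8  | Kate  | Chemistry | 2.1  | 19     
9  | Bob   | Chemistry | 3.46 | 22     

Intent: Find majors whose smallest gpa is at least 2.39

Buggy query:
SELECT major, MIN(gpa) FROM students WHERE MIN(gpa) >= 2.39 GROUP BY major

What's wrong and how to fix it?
Bug: Aggregates like MIN are computed per group after WHERE runs

Fix: Replace WHERE with HAVING after the GROUP BY

Corrected query:
SELECT major, MIN(gpa) FROM students GROUP BY major HAVING MIN(gpa) >= 2.39

Result:
major   | MIN(gpa)
--------+---------
CS      | 2.67    
Physics | 3.17    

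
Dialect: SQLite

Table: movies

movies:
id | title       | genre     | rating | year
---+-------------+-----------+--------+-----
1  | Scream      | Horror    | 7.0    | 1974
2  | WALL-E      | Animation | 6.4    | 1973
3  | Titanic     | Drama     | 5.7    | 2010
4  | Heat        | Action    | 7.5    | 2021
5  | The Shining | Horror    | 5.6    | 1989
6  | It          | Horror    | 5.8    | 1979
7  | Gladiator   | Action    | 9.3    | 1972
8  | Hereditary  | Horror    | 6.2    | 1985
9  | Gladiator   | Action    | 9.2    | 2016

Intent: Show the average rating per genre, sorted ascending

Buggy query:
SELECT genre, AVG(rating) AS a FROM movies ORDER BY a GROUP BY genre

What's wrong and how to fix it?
Bug: ORDER BY appears before GROUP BY; SQL clause order requires GROUP BY first

Fix: Move ORDER BY to the end, after GROUP BY

Corrected query:
SELECT genre, AVG(rating) AS a FROM movies GROUP BY genre ORDER BY a

Result:
genre     | a       
----------+---------
Drama     | 5.7     
Horror    | 6.15    
Animation | 6.4     
Action    | 8.666667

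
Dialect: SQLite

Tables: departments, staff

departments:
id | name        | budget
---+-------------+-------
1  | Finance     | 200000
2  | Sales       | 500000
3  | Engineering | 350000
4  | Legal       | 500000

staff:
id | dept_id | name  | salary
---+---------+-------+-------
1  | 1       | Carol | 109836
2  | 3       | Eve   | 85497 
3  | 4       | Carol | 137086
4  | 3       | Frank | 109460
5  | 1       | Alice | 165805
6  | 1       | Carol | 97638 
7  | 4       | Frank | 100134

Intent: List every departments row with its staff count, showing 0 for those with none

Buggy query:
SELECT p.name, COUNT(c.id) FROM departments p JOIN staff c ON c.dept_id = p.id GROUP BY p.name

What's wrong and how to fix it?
Bug: INNER JOIN drops departments rows that have no matching staff rows

Fix: Use LEFT JOIN so parents without children still appear (COUNT(c.id) gives 0)

Corrected query:
SELECT p.name, COUNT(c.id) FROM departments p LEFT JOIN staff c ON c.dept_id = p.id GROUP BY p.name

Result:
name        | COUNT(c.id)
------------+------------
Engineering | 2          
Finance     | 3          
Legal       | 2          
Sales       | 0          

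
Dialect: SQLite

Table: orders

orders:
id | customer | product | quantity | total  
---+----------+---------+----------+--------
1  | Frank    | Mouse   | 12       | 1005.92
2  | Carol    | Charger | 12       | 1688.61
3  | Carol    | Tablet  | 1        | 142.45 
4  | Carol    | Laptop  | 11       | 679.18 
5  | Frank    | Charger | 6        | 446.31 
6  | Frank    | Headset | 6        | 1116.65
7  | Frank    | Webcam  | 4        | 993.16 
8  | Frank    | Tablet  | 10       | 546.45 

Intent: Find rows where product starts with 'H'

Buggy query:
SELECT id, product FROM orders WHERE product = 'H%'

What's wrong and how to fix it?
Bug: '=' compares the literal string including the % character; pattern matching needs LIKE

Fix: Replace '=' with LIKE so 'H%' is treated as a pattern

Corrected query:
SELECT id, product FROM orders WHERE product LIKE 'H%'

Result:
id | product
---+--------
6  | Headset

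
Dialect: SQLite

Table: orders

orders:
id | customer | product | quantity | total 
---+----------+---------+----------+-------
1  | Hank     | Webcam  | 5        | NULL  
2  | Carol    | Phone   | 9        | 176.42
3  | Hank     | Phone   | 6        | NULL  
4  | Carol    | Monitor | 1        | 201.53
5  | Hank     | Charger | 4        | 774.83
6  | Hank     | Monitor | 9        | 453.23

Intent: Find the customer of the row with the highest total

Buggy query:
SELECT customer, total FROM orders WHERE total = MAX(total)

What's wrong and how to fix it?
Bug: MAX(total) is an aggregate and cannot be used directly in WHERE

Fix: Wrap MAX in a scalar subquery so WHERE compares against a single value

Corrected query:
SELECT customer, total FROM orders WHERE total = (SELECT MAX(total) FROM orders)

Result:
customer | total 
---------+-------
Hank     | 774.83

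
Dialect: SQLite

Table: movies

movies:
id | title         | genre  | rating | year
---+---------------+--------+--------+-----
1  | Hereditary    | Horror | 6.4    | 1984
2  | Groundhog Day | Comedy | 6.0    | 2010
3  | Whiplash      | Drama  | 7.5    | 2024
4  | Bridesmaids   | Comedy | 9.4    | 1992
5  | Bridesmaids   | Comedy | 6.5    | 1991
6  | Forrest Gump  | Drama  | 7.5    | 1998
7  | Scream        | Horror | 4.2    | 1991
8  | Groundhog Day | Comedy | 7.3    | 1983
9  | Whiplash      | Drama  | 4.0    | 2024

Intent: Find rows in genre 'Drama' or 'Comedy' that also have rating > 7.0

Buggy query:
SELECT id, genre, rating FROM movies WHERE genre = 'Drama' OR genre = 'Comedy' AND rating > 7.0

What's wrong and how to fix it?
Bug: AND binds tighter than OR, so this parses as genre = 'Drama' OR (genre = 'Comedy' AND rating > 7.0)

Fix: Add parentheses around the OR so the AND applies to both alternatives

Corrected query:
SELECT id, genre, rating FROM movies WHERE (genre = 'Drama' OR genre = 'Comedy') AND rating > 7.0

Result:
id | genre  | rating
---+--------+-------
3  | Drama  | 7.5   
4  | Comedy | 9.4   
6  | Drama  | 7.5   
8  | Comedy | 7.3   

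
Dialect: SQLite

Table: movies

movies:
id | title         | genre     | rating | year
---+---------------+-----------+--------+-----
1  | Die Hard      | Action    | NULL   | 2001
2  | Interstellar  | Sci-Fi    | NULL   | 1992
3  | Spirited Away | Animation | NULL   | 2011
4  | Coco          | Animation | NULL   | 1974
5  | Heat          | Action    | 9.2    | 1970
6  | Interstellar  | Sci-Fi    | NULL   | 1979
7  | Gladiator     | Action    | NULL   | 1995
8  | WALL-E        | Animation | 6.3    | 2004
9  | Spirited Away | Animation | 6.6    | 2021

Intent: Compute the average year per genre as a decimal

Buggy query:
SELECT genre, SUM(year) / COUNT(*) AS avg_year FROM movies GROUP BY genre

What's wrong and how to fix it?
Bug: SUM(year) and COUNT(*) are both integers; the division truncates the fractional part

Fix: Multiply by 1.0 (or CAST to REAL) to force floating-point division

Corrected query:
SELECT genre, SUM(year) * 1.0 / COUNT(*) AS avg_year FROM movies GROUP BY genre

Result:
genre     | avg_year   
----------+------------
Action    | 1988.666667
Animation | 2002.5     
Sci-Fi    | 1985.5     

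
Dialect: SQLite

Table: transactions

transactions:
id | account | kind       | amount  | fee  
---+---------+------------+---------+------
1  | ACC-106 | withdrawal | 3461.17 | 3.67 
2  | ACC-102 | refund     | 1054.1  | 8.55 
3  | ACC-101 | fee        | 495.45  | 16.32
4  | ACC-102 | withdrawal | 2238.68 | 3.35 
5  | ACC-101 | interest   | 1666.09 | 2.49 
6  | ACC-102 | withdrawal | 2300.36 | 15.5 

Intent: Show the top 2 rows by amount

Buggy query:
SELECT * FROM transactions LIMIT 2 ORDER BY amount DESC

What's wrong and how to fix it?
Bug: LIMIT must come after ORDER BY

Fix: Sort with ORDER BY, then apply LIMIT

Corrected query:
SELECT * FROM transactions ORDER BY amount DESC LIMIT 2

Result:
id | account | kind       | amount  | fee 
---+---------+------------+---------+-----
1  | ACC-106 | withdrawal | 3461.17 | 3.67
6  | ACC-102 | withdrawal | 2300.36 | 15.5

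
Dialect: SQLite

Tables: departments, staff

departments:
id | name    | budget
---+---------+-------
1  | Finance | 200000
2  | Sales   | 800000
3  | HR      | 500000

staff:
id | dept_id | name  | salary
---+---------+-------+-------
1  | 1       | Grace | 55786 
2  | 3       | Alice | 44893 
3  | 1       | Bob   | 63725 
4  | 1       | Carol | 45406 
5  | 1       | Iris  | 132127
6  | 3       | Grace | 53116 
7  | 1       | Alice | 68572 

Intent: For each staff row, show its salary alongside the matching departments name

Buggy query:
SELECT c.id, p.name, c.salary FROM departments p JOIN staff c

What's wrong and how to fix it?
Bug: Missing join condition: each staff row is matched to all departments rows instead of just its own

Fix: Specify the join condition linking the foreign key to the parent id

Corrected query:
SELECT c.id, p.name, c.salary FROM departments p JOIN staff c ON c.dept_id = p.id

Result:
id | name    | salary
---+---------+-------
1  | Finance | 55786 
2  | HR      | 44893 
3  | Finance | 63725 
4  | Finance | 45406 
5  | Finance | 132127
6  | HR      | 53116 
7  | Finance | 68572 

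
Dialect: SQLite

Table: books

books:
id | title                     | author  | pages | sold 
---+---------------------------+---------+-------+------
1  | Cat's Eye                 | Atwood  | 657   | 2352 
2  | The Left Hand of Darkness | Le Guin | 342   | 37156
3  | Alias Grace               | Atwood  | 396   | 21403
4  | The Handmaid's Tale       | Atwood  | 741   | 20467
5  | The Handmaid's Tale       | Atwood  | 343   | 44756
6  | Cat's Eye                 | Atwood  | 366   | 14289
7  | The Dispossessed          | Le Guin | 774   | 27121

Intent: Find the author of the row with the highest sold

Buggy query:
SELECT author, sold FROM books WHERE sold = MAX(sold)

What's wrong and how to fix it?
Bug: WHERE is evaluated per row; an aggregate over the whole table isn't defined there

Fix: Use a subquery: WHERE sold = (SELECT MAX(sold) FROM books)

Corrected query:
SELECT author, sold FROM books WHERE sold = (SELECT MAX(sold) FROM books)

Result:
author | sold 
-------+------
Atwood | 44756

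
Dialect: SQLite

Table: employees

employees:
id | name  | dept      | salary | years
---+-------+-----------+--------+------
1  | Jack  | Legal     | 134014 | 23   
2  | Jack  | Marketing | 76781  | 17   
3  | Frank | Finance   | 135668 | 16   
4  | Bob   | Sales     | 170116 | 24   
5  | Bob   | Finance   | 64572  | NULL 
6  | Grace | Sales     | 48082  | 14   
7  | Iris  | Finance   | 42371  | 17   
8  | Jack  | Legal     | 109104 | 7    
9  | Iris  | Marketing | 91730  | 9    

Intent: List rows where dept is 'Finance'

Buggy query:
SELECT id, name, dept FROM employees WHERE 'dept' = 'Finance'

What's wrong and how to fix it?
Bug: 'dept' in single quotes is a string literal, not the column; the comparison is literal-vs-literal and never true

Fix: Reference the column as dept without single quotes

Corrected query:
SELECT id, name, dept FROM employees WHERE dept = 'Finance'

Result:
id | name  | dept   
---+-------+--------
3  | Frank | Finance
5  | Bob   | Finance
7  | Iris  | Finance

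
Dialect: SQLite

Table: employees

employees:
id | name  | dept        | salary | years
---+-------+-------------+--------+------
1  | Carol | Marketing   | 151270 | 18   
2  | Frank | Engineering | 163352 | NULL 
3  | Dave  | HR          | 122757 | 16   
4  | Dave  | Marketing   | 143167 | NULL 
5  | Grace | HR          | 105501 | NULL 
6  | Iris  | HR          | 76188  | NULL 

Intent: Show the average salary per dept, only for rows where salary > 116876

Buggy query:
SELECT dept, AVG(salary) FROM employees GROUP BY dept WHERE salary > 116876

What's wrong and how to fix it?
Bug: WHERE cannot follow GROUP BY

Fix: Place WHERE between FROM and GROUP BY

Corrected query:
SELECT dept, AVG(salary) FROM employees WHERE salary > 116876 GROUP BY dept

Result:
dept        | AVG(salary)
------------+------------
Engineering | 163352     
HR          | 122757     
Marketing   | 147218.5   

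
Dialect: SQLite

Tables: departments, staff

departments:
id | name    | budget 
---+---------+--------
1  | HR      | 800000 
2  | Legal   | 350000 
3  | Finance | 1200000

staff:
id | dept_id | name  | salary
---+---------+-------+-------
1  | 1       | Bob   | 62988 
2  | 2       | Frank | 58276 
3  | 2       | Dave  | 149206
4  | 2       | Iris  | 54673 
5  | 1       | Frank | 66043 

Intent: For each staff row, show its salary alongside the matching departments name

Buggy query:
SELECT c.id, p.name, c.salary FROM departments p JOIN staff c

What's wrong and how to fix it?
Bug: JOIN with no ON clause produces a cartesian product; every staff row pairs with every departments row

Fix: Add ON c.dept_id = p.id to the JOIN

Corrected query:
SELECT c.id, p.name, c.salary FROM departments p JOIN staff c ON c.dept_id = p.id

Result:
id | name  | salary
---+-------+-------
1  | HR    | 62988 
2  | Legal | 58276 
3  | Legal | 149206
4  | Legal | 54673 
5  | HR    | 66043 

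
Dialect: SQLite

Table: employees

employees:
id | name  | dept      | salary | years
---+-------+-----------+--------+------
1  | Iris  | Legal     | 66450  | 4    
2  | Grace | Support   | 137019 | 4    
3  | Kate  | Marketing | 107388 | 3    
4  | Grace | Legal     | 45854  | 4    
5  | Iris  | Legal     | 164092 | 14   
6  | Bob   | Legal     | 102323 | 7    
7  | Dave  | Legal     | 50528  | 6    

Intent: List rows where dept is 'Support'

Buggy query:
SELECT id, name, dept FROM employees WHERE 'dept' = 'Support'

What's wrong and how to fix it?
Bug: 'dept' in single quotes is a string literal, not the column; the comparison is literal-vs-literal and never true

Fix: Reference the column as dept without single quotes

Corrected query:
SELECT id, name, dept FROM employees WHERE dept = 'Support'

Result:
id | name  | dept   
---+-------+--------
2  | Grace | Support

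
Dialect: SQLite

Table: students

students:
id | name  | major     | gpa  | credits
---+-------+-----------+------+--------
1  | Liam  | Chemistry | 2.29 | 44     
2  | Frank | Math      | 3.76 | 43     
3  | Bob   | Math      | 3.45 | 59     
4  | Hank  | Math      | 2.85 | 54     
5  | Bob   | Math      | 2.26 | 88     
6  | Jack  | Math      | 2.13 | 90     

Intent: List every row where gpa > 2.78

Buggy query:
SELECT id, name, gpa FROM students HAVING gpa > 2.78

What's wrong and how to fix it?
Bug: HAVING filters the output of aggregation, but this query has no GROUP BY and no aggregate functions, so SQLite rejects it (HAVING clause on a non-aggregate query); the condition here is per row

Fix: Use WHERE for row-level filtering

Corrected query:
SELECT id, name, gpa FROM students WHERE gpa > 2.78

Result:
id | name  | gpa 
---+-------+-----
2  | Frank | 3.76
3  | Bob   | 3.45
4  | Hank  | 2.85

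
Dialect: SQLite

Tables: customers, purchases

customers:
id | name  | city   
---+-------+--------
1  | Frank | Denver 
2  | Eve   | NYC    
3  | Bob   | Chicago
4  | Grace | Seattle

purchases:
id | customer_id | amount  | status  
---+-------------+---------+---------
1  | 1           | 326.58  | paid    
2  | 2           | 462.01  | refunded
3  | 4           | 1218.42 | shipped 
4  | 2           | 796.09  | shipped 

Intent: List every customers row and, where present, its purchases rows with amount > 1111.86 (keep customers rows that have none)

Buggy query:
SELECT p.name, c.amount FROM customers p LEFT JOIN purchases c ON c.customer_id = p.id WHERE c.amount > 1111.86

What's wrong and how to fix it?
Bug: Filtering c.amount in WHERE discards the NULL rows produced by LEFT JOIN, turning it into an inner join

Fix: Put 'c.amount > 1111.86' in the JOIN's ON clause instead of WHERE

Corrected query:
SELECT p.name, c.amount FROM customers p LEFT JOIN purchases c ON c.customer_id = p.id AND c.amount > 1111.86

Result:
name  | amount 
------+--------
Frank | NULL   
Eve   | NULL   
Bob   | NULL   
Grace | 1218.42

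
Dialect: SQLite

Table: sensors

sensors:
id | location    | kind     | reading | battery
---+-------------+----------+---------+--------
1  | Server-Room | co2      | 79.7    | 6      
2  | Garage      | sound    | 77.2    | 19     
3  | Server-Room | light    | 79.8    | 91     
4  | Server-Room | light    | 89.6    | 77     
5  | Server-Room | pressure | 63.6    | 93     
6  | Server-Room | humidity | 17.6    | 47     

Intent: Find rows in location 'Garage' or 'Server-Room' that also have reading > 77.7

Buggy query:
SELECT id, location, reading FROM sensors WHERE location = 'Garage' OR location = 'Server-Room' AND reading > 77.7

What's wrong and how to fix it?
Bug: Without parentheses, AND is evaluated before OR, so the reading filter only applies to the 'Server-Room' branch

Fix: Add parentheses around the OR so the AND applies to both alternatives

Corrected query:
SELECT id, location, reading FROM sensors WHERE (location = 'Garage' OR location = 'Server-Room') AND reading > 77.7

Result:
id | location    | reading
---+-------------+--------
1  | Server-Room | 79.7   
3  | Server-Room | 79.8   
4  | Server-Room | 89.6   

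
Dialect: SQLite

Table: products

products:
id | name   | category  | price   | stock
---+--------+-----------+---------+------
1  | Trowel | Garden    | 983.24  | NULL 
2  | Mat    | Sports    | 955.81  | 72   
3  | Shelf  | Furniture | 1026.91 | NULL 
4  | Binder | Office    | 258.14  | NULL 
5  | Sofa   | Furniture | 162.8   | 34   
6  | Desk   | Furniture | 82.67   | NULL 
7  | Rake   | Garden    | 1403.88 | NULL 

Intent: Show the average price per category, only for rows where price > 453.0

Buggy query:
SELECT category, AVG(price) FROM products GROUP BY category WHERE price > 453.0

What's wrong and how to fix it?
Bug: Row-level WHERE must come before GROUP BY in the clause order

Fix: Place WHERE between FROM and GROUP BY

Corrected query:
SELECT category, AVG(price) FROM products WHERE price > 453.0 GROUP BY category

Result:
category  | AVG(price)
----------+-----------
Furniture | 1026.91   
Garden    | 1193.56   
Sports    | 955.81    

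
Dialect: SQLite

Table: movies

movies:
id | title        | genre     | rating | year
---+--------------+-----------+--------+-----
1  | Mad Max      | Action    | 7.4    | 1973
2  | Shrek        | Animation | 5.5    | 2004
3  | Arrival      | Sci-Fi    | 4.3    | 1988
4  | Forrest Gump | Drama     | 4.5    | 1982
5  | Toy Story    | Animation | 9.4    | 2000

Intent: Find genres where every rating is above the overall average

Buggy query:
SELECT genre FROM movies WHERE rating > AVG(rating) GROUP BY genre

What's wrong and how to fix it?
Bug: AVG() is an aggregate; it can't sit directly in WHERE

Fix: Use a subquery for AVG and a HAVING MIN(...) filter so the condition holds for every row in the group

Corrected query:
SELECT genre FROM movies GROUP BY genre HAVING MIN(rating) > (SELECT AVG(rating) FROM movies)

Result:
genre 
------
Action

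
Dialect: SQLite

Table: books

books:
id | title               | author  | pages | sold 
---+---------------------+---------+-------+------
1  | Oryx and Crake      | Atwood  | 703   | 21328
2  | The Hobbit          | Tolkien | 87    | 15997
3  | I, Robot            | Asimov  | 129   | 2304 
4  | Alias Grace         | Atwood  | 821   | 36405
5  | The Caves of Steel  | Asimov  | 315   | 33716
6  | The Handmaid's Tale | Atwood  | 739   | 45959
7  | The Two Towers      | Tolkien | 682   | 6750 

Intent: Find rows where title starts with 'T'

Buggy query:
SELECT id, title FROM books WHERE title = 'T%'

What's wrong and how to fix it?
Bug: Wildcards only work with LIKE; '=' treats '%' as a literal character

Fix: Replace '=' with LIKE so 'T%' is treated as a pattern

Corrected query:
SELECT id, title FROM books WHERE title LIKE 'T%'

Result:
id | title              
---+--------------------
2  | The Hobbit         
5  | The Caves of Steel 
6  | The Handmaid's Tale
7  | The Two Towers     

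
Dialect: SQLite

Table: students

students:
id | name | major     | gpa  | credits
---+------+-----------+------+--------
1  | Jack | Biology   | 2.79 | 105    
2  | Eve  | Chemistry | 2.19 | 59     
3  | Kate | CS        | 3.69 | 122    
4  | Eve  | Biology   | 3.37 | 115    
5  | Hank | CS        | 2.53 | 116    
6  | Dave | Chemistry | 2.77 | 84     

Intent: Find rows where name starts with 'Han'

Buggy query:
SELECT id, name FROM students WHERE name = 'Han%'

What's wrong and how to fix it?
Bug: Wildcards only work with LIKE; '=' treats '%' as a literal character

Fix: Use LIKE for wildcard pattern matching

Corrected query:
SELECT id, name FROM students WHERE name LIKE 'Han%'

Result:
id | name
---+-----
5  | Hank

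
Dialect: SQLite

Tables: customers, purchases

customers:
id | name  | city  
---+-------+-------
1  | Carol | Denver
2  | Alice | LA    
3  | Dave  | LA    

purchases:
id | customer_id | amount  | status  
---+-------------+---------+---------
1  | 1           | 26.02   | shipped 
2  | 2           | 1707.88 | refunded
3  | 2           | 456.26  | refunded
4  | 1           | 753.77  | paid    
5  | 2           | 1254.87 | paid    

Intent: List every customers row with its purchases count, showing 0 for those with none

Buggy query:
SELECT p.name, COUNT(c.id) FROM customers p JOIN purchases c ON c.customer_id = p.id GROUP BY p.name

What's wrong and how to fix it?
Bug: An inner join excludes parents with zero children

Fix: Switch to LEFT JOIN to retain unmatched parent rows

Corrected query:
SELECT p.name, COUNT(c.id) FROM customers p LEFT JOIN purchases c ON c.customer_id = p.id GROUP BY p.name

Result:
name  | COUNT(c.id)
------+------------
Alice | 3          
Carol | 2          
Dave  | 0          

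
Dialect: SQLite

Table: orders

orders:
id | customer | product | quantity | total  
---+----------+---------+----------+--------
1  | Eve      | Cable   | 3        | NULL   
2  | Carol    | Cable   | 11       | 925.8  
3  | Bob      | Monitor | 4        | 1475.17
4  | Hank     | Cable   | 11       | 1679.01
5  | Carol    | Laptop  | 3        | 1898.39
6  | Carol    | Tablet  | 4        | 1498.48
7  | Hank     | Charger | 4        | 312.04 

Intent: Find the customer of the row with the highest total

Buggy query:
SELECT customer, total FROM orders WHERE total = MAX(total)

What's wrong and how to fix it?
Bug: MAX(total) is an aggregate and cannot be used directly in WHERE

Fix: Use a subquery: WHERE total = (SELECT MAX(total) FROM orders)

Corrected query:
SELECT customer, total FROM orders WHERE total = (SELECT MAX(total) FROM orders)

Result:
customer | total  
---------+--------
Carol    | 1898.39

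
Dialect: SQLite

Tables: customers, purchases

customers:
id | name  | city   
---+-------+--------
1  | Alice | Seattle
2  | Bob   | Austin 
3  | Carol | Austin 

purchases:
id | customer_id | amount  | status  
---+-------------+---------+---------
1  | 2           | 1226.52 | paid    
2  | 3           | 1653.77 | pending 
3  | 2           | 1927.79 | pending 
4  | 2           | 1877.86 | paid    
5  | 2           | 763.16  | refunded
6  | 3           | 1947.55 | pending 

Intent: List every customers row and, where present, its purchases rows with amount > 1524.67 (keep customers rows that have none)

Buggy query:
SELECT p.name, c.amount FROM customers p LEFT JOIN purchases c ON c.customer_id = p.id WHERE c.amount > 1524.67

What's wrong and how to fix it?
Bug: A WHERE condition on the right-hand table after LEFT JOIN drops unmatched parents

Fix: Put 'c.amount > 1524.67' in the JOIN's ON clause instead of WHERE

Corrected query:
SELECT p.name, c.amount FROM customers p LEFT JOIN purchases c ON c.customer_id = p.id AND c.amount > 1524.67

Result:
name  | amount 
------+--------
Alice | NULL   
Bob   | 1877.86
Bob   | 1927.79
Carol | 1653.77
Carol | 1947.55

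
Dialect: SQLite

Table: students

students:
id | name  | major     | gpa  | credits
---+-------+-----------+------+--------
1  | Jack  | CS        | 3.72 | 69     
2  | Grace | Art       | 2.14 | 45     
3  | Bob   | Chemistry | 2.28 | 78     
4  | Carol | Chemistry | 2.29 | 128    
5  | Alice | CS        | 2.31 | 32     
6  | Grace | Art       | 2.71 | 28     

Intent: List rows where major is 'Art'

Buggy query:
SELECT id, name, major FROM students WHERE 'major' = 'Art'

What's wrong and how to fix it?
Bug: 'major' in single quotes is a string literal, not the column; the comparison is literal-vs-literal and never true

Fix: Remove the quotes around the column name (or use double quotes for an identifier)

Corrected query:
SELECT id, name, major FROM students WHERE major = 'Art'

Result:
id | name  | major
---+-------+------
2  | Grace | Art  
6  | Grace | Art  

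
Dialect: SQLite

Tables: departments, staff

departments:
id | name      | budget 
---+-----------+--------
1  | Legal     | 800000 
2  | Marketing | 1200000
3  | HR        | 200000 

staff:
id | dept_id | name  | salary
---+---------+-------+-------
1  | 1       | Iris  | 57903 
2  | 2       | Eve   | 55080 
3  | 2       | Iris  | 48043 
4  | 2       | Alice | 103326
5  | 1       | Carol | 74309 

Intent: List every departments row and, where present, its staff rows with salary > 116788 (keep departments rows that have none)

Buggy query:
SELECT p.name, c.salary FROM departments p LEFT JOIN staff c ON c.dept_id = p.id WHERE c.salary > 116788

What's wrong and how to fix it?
Bug: A WHERE condition on the right-hand table after LEFT JOIN drops unmatched parents

Fix: Move the right-table condition into the ON clause so unmatched parents are kept

Corrected query:
SELECT p.name, c.salary FROM departments p LEFT JOIN staff c ON c.dept_id = p.id AND c.salary > 116788

Result:
name      | salary
----------+-------
Legal     | NULL  
Marketing | NULL  
HR        | NULL  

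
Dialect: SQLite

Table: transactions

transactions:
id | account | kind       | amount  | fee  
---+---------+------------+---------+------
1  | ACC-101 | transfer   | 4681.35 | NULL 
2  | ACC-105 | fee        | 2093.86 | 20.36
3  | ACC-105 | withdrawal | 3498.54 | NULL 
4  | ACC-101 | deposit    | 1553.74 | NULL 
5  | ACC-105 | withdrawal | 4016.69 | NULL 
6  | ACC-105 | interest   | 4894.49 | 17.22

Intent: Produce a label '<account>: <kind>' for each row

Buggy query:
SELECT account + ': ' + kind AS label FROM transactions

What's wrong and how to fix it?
Bug: '+' is numeric addition; on text columns SQLite converts them to 0 instead of concatenating

Fix: Replace + with || to concatenate text

Corrected query:
SELECT account || ': ' || kind AS label FROM transactions

Result:
label              
-------------------
ACC-101: transfer  
ACC-105: fee       
ACC-105: withdrawal
ACC-101: deposit   
ACC-105: withdrawal
ACC-105: interest  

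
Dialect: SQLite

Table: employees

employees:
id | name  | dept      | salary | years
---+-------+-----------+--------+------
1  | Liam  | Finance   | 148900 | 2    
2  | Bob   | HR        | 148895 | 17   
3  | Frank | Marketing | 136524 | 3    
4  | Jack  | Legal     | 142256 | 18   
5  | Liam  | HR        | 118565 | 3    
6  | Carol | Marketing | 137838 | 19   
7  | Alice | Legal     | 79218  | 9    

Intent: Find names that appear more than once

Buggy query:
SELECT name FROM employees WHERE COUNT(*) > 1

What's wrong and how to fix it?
Bug: COUNT(*) is an aggregate and cannot be used in WHERE

Fix: GROUP BY name, then filter groups with HAVING COUNT(*) > 1

Corrected query:
SELECT name FROM employees GROUP BY name HAVING COUNT(*) > 1

Result:
name
----
Liam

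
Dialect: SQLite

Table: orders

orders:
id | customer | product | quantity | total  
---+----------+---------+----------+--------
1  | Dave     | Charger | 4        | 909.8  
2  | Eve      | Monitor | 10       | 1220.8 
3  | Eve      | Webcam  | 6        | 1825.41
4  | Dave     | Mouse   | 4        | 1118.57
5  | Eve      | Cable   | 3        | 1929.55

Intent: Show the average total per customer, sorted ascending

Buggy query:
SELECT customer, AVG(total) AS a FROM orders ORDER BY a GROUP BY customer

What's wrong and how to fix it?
Bug: GROUP BY must precede ORDER BY

Fix: Reorder: SELECT … FROM … GROUP BY … ORDER BY …

Corrected query:
SELECT customer, AVG(total) AS a FROM orders GROUP BY customer ORDER BY a

Result:
customer | a          
---------+------------
Dave     | 1014.185   
Eve      | 1658.586667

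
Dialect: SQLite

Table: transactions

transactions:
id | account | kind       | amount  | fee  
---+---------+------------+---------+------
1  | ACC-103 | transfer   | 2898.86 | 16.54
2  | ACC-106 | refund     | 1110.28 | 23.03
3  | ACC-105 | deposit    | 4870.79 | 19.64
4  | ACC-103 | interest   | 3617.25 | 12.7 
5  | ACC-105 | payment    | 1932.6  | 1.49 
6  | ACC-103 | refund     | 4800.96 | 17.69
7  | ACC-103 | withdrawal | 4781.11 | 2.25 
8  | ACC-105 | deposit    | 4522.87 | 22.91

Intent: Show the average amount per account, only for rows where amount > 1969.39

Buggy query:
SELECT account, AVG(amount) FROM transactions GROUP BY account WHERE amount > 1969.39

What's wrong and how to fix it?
Bug: WHERE cannot follow GROUP BY

Fix: Move the WHERE clause before GROUP BY

Corrected query:
SELECT account, AVG(amount) FROM transactions WHERE amount > 1969.39 GROUP BY account

Result:
account | AVG(amount)
--------+------------
ACC-103 | 4024.545   
ACC-105 | 4696.83    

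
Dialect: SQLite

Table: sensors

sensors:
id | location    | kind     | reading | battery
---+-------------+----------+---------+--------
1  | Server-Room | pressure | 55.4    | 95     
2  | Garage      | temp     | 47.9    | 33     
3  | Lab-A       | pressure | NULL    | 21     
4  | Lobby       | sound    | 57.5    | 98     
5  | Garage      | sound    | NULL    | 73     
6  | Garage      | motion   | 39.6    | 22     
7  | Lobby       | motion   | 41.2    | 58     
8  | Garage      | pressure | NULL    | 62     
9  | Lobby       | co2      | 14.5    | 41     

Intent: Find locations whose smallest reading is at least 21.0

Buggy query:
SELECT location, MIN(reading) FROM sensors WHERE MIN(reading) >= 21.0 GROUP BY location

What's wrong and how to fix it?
Bug: Aggregates like MIN are computed per group after WHERE runs

Fix: Replace WHERE with HAVING after the GROUP BY

Corrected query:
SELECT location, MIN(reading) FROM sensors GROUP BY location HAVING MIN(reading) >= 21.0

Result:
location    | MIN(reading)
------------+-------------
Garage      | 39.6        
Server-Room | 55.4        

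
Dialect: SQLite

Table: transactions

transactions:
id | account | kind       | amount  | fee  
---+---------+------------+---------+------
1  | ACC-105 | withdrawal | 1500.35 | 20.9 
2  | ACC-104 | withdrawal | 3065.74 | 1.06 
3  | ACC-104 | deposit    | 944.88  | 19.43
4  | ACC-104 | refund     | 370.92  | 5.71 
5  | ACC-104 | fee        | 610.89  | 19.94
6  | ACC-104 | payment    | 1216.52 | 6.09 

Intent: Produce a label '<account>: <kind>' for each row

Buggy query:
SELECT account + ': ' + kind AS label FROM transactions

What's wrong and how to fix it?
Bug: SQLite uses || for string concatenation; + coerces text to numbers (yielding 0)

Fix: Use the || operator for string concatenation

Corrected query:
SELECT account || ': ' || kind AS label FROM transactions

Result:
label              
-------------------
ACC-105: withdrawal
ACC-104: withdrawal
ACC-104: deposit   
ACC-104: refund    
ACC-104: fee       
ACC-104: payment   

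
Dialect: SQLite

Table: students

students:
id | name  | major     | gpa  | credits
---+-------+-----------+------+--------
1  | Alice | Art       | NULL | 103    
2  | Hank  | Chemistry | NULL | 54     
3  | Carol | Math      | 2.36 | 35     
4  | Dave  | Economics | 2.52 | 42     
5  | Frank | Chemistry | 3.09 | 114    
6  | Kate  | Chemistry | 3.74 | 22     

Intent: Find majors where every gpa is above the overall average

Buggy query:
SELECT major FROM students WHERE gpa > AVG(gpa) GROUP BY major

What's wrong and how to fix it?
Bug: AVG() is an aggregate; it can't sit directly in WHERE

Fix: Use a subquery for AVG and a HAVING MIN(...) filter so the condition holds for every row in the group

Corrected query:
SELECT major FROM students GROUP BY major HAVING MIN(gpa) > (SELECT AVG(gpa) FROM students)

Result:
major    
---------
Chemistry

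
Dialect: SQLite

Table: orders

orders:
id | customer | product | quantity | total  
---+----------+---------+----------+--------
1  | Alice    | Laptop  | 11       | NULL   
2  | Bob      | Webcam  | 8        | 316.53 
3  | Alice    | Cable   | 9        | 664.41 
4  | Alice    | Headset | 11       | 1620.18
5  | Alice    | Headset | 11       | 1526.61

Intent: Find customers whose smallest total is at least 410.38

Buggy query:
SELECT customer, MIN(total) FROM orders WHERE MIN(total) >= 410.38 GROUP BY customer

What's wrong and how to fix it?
Bug: MIN() in WHERE is a misuse of aggregate

Fix: Replace WHERE with HAVING after the GROUP BY

Corrected query:
SELECT customer, MIN(total) FROM orders GROUP BY customer HAVING MIN(total) >= 410.38

Result:
customer | MIN(total)
---------+-----------
Alice    | 664.41    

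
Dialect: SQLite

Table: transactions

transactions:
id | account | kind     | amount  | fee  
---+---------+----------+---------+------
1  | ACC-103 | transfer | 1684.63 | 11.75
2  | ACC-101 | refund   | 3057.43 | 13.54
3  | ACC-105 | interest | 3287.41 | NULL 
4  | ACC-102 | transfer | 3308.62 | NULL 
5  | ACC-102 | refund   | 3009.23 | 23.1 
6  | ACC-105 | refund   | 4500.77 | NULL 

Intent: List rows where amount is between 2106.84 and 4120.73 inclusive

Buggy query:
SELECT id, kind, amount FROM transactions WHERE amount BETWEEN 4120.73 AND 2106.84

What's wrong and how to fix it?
Bug: BETWEEN expects the lower bound first; with 4120.73 AND 2106.84 the range is empty

Fix: Swap the bounds so the smaller value comes first

Corrected query:
SELECT id, kind, amount FROM transactions WHERE amount BETWEEN 2106.84 AND 4120.73

Result:
id | kind     | amount 
---+----------+--------
2  | refund   | 3057.43
3  | interest | 3287.41
4  | transfer | 3308.62
5  | refund   | 3009.23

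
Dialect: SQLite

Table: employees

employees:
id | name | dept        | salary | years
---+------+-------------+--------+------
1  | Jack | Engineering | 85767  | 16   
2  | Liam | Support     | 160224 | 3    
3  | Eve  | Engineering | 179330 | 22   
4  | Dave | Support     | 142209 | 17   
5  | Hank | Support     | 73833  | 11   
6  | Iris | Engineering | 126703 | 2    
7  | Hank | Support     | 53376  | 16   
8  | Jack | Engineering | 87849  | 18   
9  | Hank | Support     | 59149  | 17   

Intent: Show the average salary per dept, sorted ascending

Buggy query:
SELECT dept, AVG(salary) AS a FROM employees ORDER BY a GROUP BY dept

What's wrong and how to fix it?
Bug: ORDER BY appears before GROUP BY; SQL clause order requires GROUP BY first

Fix: Move ORDER BY to the end, after GROUP BY

Corrected query:
SELECT dept, AVG(salary) AS a FROM employees GROUP BY dept ORDER BY a

Result:
dept        | a        
------------+----------
Support     | 97758.2  
Engineering | 119912.25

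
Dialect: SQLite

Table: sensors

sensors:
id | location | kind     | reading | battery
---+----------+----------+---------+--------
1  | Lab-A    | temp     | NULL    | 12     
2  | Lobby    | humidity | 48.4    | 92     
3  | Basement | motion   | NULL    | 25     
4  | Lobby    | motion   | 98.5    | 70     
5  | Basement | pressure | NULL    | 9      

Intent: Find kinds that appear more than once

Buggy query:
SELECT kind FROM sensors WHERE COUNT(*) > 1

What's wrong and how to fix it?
Bug: WHERE can't reference COUNT(*); aggregates are computed after WHERE

Fix: Group first, then use HAVING for the count condition

Corrected query:
SELECT kind FROM sensors GROUP BY kind HAVING COUNT(*) > 1

Result:
kind  
------
motion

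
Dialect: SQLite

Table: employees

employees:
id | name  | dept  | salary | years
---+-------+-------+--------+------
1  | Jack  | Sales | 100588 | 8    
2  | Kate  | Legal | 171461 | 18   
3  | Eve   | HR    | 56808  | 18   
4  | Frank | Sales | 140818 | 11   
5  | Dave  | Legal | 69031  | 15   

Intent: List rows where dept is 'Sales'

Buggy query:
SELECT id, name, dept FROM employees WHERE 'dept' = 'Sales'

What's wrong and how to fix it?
Bug: 'dept' in single quotes is a string literal, not the column; the comparison is literal-vs-literal and never true

Fix: Remove the quotes around the column name (or use double quotes for an identifier)

Corrected query:
SELECT id, name, dept FROM employees WHERE dept = 'Sales'

Result:
id | name  | dept 
---+-------+------
1  | Jack  | Sales
4  | Frank | Sales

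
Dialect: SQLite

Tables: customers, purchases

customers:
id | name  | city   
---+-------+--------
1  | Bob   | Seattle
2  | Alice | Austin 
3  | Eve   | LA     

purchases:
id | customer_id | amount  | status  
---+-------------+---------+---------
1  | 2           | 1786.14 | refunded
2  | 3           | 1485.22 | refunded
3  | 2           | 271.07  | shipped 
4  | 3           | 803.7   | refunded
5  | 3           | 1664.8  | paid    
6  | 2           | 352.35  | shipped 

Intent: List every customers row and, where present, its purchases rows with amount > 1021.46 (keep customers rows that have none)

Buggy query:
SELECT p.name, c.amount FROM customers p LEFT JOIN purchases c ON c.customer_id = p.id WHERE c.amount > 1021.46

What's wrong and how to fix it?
Bug: Filtering c.amount in WHERE discards the NULL rows produced by LEFT JOIN, turning it into an inner join

Fix: Move the right-table condition into the ON clause so unmatched parents are kept

Corrected query:
SELECT p.name, c.amount FROM customers p LEFT JOIN purchases c ON c.customer_id = p.id AND c.amount > 1021.46

Result:
name  | amount 
------+--------
Bob   | NULL   
Alice | 1786.14
Eve   | 1485.22
Eve   | 1664.8 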